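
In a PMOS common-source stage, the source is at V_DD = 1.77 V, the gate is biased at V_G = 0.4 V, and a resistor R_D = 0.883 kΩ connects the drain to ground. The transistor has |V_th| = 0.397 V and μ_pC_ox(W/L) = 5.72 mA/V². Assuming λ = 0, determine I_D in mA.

V_SG = V_DD − V_G = 1.77 − 0.4 = 1.37 V, so V_ov = 1.37 − 0.397 = 0.973 V.
Assume saturation: I_D = ½ k_p V_ov² = 0.5 × 5.72 × 0.973² = 2.71 mA, giving V_SD = V_DD − I_D R_D = 1.77 − 2.71 × 0.883 = -0.621 V.
But -0.621 V < V_ov = 0.973 V, so the device is actually in triode.
In triode I_D = k_p[V_ov V_SD − ½ V_SD²] and I_D = (V_DD − V_SD)/R_D. Equating: 2.53 V_SD² − 5.914 V_SD + 1.77 = 0, giving V_SD = 0.352 V (the root below V_ov).
I_D = (1.77 − 0.352) / 0.883 = 1.61 mA.

I_D = 1.61 mA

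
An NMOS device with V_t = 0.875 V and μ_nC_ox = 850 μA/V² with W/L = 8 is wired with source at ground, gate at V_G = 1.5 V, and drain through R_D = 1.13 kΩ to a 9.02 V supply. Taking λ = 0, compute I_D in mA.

I_D = 1.33 mA

V_GS = V_G = 1.5 V, so V_ov = 1.5 − 0.875 = 0.625 V.
k_n = μ_nC_ox · (W/L) = 6.8 mA/V².
Assume saturation: I_D = ½ k_n V_ov² = 0.5 × 6.8 × 0.625² = 1.33 mA, giving V_DS = V_DD − I_D R_D = 9.02 − 1.33 × 1.13 = 7.52 V.
V_DS = 7.52 V ≥ V_ov = 0.625 V, confirming saturation.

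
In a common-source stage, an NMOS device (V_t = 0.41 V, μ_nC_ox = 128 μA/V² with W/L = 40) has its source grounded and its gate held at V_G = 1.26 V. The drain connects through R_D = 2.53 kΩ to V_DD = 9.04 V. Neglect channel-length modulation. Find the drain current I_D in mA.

V_GS = V_G = 1.26 V, so V_ov = 1.26 − 0.41 = 0.85 V.
k_n = μ_nC_ox · (W/L) = 5.12 mA/V².
Assume saturation: I_D = ½ k_n V_ov² = 0.5 × 5.12 × 0.85² = 1.85 mA, giving V_DS = V_DD − I_D R_D = 9.04 − 1.85 × 2.53 = 4.36 V.
V_DS = 4.36 V ≥ V_ov = 0.85 V, confirming saturation.

I_D = 1.85 mA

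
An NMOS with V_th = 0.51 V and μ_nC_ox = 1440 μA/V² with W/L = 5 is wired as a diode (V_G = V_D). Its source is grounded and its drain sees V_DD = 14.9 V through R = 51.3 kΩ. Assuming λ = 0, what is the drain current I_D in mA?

I_D = 0.275 mA

With gate tied to drain, V_GS = V_DS ≥ V_GS − V_th, so the device is in saturation.
k_n = μ_nC_ox · (W/L) = 7.2 mA/V².
KCL at the drain: ½ k_n (V_GS − V_th)² = (V_DD − V_GS)/R.
Let x = V_GS − 0.51. Then 185 x² + x − 14.39 = 0, giving x = 0.276 V (positive root), so V_GS = 0.786 V.
I_D = (V_DD − V_GS)/R = (14.9 − 0.786) / 51.3 = 0.275 mA.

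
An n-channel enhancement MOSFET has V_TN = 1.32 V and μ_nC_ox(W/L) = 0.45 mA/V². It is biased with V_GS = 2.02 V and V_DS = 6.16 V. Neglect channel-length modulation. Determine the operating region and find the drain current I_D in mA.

Saturation; I_D = 0.110 mA

V_ov = V_GS − V_TN = 2.02 − 1.32 = 0.7 V.
Since V_DS = 6.16 V ≥ V_ov = 0.7 V, the device is in saturation.
I_D = ½ k_n V_ov² = 0.5 × 0.45 × 0.7² = 0.11 mA.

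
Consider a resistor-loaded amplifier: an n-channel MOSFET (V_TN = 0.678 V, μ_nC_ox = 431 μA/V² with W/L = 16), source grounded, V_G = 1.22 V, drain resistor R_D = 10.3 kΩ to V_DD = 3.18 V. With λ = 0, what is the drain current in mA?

I_D = 0.300 mA

V_GS = V_G = 1.22 V, so V_ov = 1.22 − 0.678 = 0.542 V.
k_n = μ_nC_ox · (W/L) = 6.896 mA/V².
Assume saturation: I_D = ½ k_n V_ov² = 0.5 × 6.896 × 0.542² = 1.01 mA, giving V_DS = V_DD − I_D R_D = 3.18 − 1.01 × 10.3 = -7.25 V.
But -7.25 V < V_ov = 0.542 V, so the device is actually in triode.
In triode I_D = k_n[V_ov V_DS − ½ V_DS²] and I_D = (V_DD − V_DS)/R_D. Equating: 35.5 V_DS² − 39.5 V_DS + 3.18 = 0, giving V_DS = 0.0874 V (the root below V_ov).
I_D = (3.18 − 0.0874) / 10.3 = 0.3 mA.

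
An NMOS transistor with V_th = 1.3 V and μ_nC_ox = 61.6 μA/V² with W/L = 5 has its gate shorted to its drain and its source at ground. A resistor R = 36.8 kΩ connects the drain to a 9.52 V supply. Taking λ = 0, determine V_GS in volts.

V_GS = 2.42 V

With gate tied to drain, V_GS = V_DS ≥ V_GS − V_th, so the device is in saturation.
k_n = μ_nC_ox · (W/L) = 0.308 mA/V².
KCL at the drain: ½ k_n (V_GS − V_th)² = (V_DD − V_GS)/R.
Let x = V_GS − 1.3. Then 5.67 x² + x − 8.22 = 0, giving x = 1.12 V (positive root), so V_GS = 2.42 V.
I_D = (V_DD − V_GS)/R = (9.52 − 2.42) / 36.8 = 0.193 mA.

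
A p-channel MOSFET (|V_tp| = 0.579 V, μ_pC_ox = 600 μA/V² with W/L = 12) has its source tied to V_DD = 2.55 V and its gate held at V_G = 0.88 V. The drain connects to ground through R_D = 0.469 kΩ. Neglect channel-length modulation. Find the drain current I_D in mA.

I_D = 3.85 mA

V_SG = V_DD − V_G = 2.55 − 0.88 = 1.67 V, so V_ov = 1.67 − 0.579 = 1.09 V.
k_p = μ_pC_ox · (W/L) = 7.2 mA/V².
Assume saturation: I_D = ½ k_p V_ov² = 0.5 × 7.2 × 1.09² = 4.29 mA, giving V_SD = V_DD − I_D R_D = 2.55 − 4.29 × 0.469 = 0.54 V.
But 0.54 V < V_ov = 1.09 V, so the device is actually in triode.
In triode I_D = k_p[V_ov V_SD − ½ V_SD²] and I_D = (V_DD − V_SD)/R_D. Equating: 1.69 V_SD² − 4.684 V_SD + 2.55 = 0, giving V_SD = 0.744 V (the root below V_ov).
I_D = (2.55 − 0.744) / 0.469 = 3.85 mA.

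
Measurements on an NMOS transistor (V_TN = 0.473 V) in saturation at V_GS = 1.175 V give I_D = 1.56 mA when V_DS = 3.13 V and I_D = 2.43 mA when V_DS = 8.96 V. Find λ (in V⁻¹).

With V_GS fixed, I_D ∝ (1 + λ V_DS) in saturation, so I_D2/I_D1 = (1 + λ V_DS2)/(1 + λ V_DS1).
2.43/1.56 = 1.558 = (1 + 8.96 λ)/(1 + 3.13 λ).
Solving: λ (I_D1 V_DS2 − I_D2 V_DS1) = I_D2 − I_D1, so λ = (2.43 − 1.56) / (1.56 × 8.96 − 2.43 × 3.13) = 0.87 / 6.37 = 0.137 V⁻¹.

λ = 0.137 V⁻¹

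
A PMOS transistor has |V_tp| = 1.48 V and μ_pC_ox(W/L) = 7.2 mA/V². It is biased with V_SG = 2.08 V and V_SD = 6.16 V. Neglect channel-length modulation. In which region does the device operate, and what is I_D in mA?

V_ov = V_SG − |V_tp| = 2.08 − 1.48 = 0.6 V.
Since V_SD = 6.16 V ≥ V_ov = 0.6 V, the device is in saturation.
I_D = ½ k_p V_ov² = 0.5 × 7.2 × 0.6² = 1.3 mA.

Saturation; I_D = 1.30 mA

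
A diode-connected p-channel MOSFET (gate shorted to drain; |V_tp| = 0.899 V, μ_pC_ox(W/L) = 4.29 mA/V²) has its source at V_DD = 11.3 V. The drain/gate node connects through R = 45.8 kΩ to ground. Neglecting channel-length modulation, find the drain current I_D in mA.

I_D = 0.220 mA

With gate tied to drain, V_SG = V_SD ≥ V_SG − |V_tp|, so the device is in saturation.
KCL at the drain: ½ k_p (V_SG − |V_tp|)² = (V_DD − V_SG)/R.
Let x = V_SG − 0.899. Then 98.2 x² + x − 10.4 = 0, giving x = 0.32 V (positive root), so V_SG = 1.22 V.
I_D = (V_DD − V_SG)/R = (11.3 − 1.22) / 45.8 = 0.22 mA.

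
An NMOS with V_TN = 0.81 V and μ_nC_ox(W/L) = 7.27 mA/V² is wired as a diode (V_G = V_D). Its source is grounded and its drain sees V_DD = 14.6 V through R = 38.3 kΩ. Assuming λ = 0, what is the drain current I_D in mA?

With gate tied to drain, V_GS = V_DS ≥ V_GS − V_TN, so the device is in saturation.
KCL at the drain: ½ k_n (V_GS − V_TN)² = (V_DD − V_GS)/R.
Let x = V_GS − 0.81. Then 139 x² + x − 13.79 = 0, giving x = 0.311 V (positive root), so V_GS = 1.12 V.
I_D = (V_DD − V_GS)/R = (14.6 − 1.12) / 38.3 = 0.352 mA.

I_D = 0.352 mA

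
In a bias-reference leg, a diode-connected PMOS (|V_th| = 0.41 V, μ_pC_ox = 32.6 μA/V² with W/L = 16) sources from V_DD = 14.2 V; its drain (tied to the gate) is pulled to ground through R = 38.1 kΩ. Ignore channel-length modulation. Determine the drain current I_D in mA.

With gate tied to drain, V_SG = V_SD ≥ V_SG − |V_th|, so the device is in saturation.
k_p = μ_pC_ox · (W/L) = 0.5216 mA/V².
KCL at the drain: ½ k_p (V_SG − |V_th|)² = (V_DD − V_SG)/R.
Let x = V_SG − 0.41. Then 9.94 x² + x − 13.79 = 0, giving x = 1.13 V (positive root), so V_SG = 1.54 V.
I_D = (V_DD − V_SG)/R = (14.2 − 1.54) / 38.1 = 0.332 mA.

I_D = 0.332 mA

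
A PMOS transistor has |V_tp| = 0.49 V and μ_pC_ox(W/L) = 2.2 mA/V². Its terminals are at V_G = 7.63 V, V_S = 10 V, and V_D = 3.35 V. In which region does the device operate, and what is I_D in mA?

V_SG = V_S − V_G = 10 − 7.63 = 2.37 V; V_SD = V_S − V_D = 10 − 3.35 = 6.65 V.
V_ov = V_SG − |V_tp| = 2.37 − 0.49 = 1.88 V.
Since V_SD = 6.65 V ≥ V_ov = 1.88 V, the device is in saturation.
I_D = ½ k_p V_ov² = 0.5 × 2.2 × 1.88² = 3.89 mA.

Saturation; I_D = 3.89 mA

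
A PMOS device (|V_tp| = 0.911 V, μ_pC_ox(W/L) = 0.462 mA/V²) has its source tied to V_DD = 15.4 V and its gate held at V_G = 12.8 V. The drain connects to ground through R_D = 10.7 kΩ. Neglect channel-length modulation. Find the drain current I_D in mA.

V_SG = V_DD − V_G = 15.4 − 12.8 = 2.6 V, so V_ov = 2.6 − 0.911 = 1.69 V.
Assume saturation: I_D = ½ k_p V_ov² = 0.5 × 0.462 × 1.69² = 0.659 mA, giving V_SD = V_DD − I_D R_D = 15.4 − 0.659 × 10.7 = 8.35 V.
V_SD = 8.35 V ≥ V_ov = 1.69 V, confirming saturation.

I_D = 0.659 mA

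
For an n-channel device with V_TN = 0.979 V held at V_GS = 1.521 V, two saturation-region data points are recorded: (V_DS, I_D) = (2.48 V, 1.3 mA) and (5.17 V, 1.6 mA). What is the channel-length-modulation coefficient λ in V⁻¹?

λ = 0.109 V⁻¹

With V_GS fixed, I_D ∝ (1 + λ V_DS) in saturation, so I_D2/I_D1 = (1 + λ V_DS2)/(1 + λ V_DS1).
1.6/1.3 = 1.231 = (1 + 5.17 λ)/(1 + 2.48 λ).
Solving: λ (I_D1 V_DS2 − I_D2 V_DS1) = I_D2 − I_D1, so λ = (1.6 − 1.3) / (1.3 × 5.17 − 1.6 × 2.48) = 0.3 / 2.75 = 0.109 V⁻¹.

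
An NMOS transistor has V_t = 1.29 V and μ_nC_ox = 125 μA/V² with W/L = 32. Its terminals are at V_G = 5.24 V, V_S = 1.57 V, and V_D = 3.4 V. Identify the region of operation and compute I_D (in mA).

V_GS = V_G − V_S = 5.24 − 1.57 = 3.67 V; V_DS = V_D − V_S = 3.4 − 1.57 = 1.83 V.
k_n = μ_nC_ox · (W/L) = 4 mA/V².
V_ov = V_GS − V_t = 3.67 − 1.29 = 2.38 V.
Since V_DS = 1.83 V < V_ov = 2.38 V, the device is in the triode region.
I_D = k_n [V_ov · V_DS − ½ V_DS²] = 4 × [2.38 × 1.83 − 0.5 × 1.83²] = 10.7 mA.

Triode; I_D = 10.7 mA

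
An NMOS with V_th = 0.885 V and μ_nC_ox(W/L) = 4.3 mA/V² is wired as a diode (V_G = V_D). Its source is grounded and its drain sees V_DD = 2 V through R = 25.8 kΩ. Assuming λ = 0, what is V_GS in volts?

With gate tied to drain, V_GS = V_DS ≥ V_GS − V_th, so the device is in saturation.
KCL at the drain: ½ k_n (V_GS − V_th)² = (V_DD − V_GS)/R.
Let x = V_GS − 0.885. Then 55.5 x² + x − 1.115 = 0, giving x = 0.133 V (positive root), so V_GS = 1.02 V.
I_D = (V_DD − V_GS)/R = (2 − 1.02) / 25.8 = 0.0381 mA.

V_GS = 1.02 V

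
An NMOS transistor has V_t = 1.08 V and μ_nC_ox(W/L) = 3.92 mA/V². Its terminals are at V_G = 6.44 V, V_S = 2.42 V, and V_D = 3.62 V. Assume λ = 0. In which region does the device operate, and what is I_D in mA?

Triode; I_D = 11.0 mA

V_GS = V_G − V_S = 6.44 − 2.42 = 4.02 V; V_DS = V_D − V_S = 3.62 − 2.42 = 1.2 V.
V_ov = V_GS − V_t = 4.02 − 1.08 = 2.94 V.
Since V_DS = 1.2 V < V_ov = 2.94 V, the device is in the triode region.
I_D = k_n [V_ov · V_DS − ½ V_DS²] = 3.92 × [2.94 × 1.2 − 0.5 × 1.2²] = 11 mA.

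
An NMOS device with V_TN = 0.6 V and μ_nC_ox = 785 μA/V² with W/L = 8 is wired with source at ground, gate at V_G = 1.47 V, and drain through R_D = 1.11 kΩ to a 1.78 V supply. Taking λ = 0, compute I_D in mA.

I_D = 1.34 mA

V_GS = V_G = 1.47 V, so V_ov = 1.47 − 0.6 = 0.87 V.
k_n = μ_nC_ox · (W/L) = 6.28 mA/V².
Assume saturation: I_D = ½ k_n V_ov² = 0.5 × 6.28 × 0.87² = 2.38 mA, giving V_DS = V_DD − I_D R_D = 1.78 − 2.38 × 1.11 = -0.858 V.
But -0.858 V < V_ov = 0.87 V, so the device is actually in triode.
In triode I_D = k_n[V_ov V_DS − ½ V_DS²] and I_D = (V_DD − V_DS)/R_D. Equating: 3.49 V_DS² − 7.065 V_DS + 1.78 = 0, giving V_DS = 0.295 V (the root below V_ov).
I_D = (1.78 − 0.295) / 1.11 = 1.34 mA.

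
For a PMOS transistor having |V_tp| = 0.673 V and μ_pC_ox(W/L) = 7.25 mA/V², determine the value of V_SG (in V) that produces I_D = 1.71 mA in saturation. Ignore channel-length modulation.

In saturation I_D = ½ k_p (V_SG − |V_tp|)², so V_SG − |V_tp| = √(2 I_D / k_p) = √(2 × 1.71 / 7.25) = 0.687 V.
V_SG = 0.673 + 0.687 = 1.36 V.

V_SG = 1.36 V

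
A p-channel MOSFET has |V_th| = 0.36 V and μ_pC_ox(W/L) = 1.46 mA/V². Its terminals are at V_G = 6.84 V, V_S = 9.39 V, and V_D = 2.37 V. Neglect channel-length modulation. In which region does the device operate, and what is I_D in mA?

Saturation; I_D = 3.50 mA

V_SG = V_S − V_G = 9.39 − 6.84 = 2.55 V; V_SD = V_S − V_D = 9.39 − 2.37 = 7.02 V.
V_ov = V_SG − |V_th| = 2.55 − 0.36 = 2.19 V.
Since V_SD = 7.02 V ≥ V_ov = 2.19 V, the device is in saturation.
I_D = ½ k_p V_ov² = 0.5 × 1.46 × 2.19² = 3.5 mA.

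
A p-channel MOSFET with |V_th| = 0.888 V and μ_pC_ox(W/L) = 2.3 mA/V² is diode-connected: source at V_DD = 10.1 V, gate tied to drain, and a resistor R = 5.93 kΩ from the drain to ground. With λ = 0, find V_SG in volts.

With gate tied to drain, V_SG = V_SD ≥ V_SG − |V_th|, so the device is in saturation.
KCL at the drain: ½ k_p (V_SG − |V_th|)² = (V_DD − V_SG)/R.
Let x = V_SG − 0.888. Then 6.82 x² + x − 9.212 = 0, giving x = 1.09 V (positive root), so V_SG = 1.98 V.
I_D = (V_DD − V_SG)/R = (10.1 − 1.98) / 5.93 = 1.37 mA.

V_SG = 1.98 V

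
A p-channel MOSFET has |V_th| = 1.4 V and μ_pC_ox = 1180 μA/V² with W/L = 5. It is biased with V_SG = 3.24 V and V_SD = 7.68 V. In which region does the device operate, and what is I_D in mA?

k_p = μ_pC_ox · (W/L) = 5.9 mA/V².
V_ov = V_SG − |V_th| = 3.24 − 1.4 = 1.84 V.
Since V_SD = 7.68 V ≥ V_ov = 1.84 V, the device is in saturation.
I_D = ½ k_p V_ov² = 0.5 × 5.9 × 1.84² = 9.99 mA.

Saturation; I_D = 9.99 mA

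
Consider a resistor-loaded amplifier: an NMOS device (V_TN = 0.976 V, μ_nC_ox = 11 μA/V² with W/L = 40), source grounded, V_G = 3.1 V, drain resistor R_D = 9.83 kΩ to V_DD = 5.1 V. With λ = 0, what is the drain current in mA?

I_D = 0.461 mA

V_GS = V_G = 3.1 V, so V_ov = 3.1 − 0.976 = 2.12 V.
k_n = μ_nC_ox · (W/L) = 0.44 mA/V².
Assume saturation: I_D = ½ k_n V_ov² = 0.5 × 0.44 × 2.12² = 0.993 mA, giving V_DS = V_DD − I_D R_D = 5.1 − 0.993 × 9.83 = -4.66 V.
But -4.66 V < V_ov = 2.12 V, so the device is actually in triode.
In triode I_D = k_n[V_ov V_DS − ½ V_DS²] and I_D = (V_DD − V_DS)/R_D. Equating: 2.16 V_DS² − 10.19 V_DS + 5.1 = 0, giving V_DS = 0.57 V (the root below V_ov).
I_D = (5.1 − 0.57) / 9.83 = 0.461 mA.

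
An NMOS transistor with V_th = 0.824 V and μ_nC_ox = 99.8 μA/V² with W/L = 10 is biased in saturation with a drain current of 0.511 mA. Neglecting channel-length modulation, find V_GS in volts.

k_n = μ_nC_ox · (W/L) = 0.998 mA/V².
In saturation I_D = ½ k_n (V_GS − V_th)², so V_GS − V_th = √(2 I_D / k_n) = √(2 × 0.511 / 0.998) = 1.01 V.
V_GS = 0.824 + 1.01 = 1.84 V.

V_GS = 1.84 V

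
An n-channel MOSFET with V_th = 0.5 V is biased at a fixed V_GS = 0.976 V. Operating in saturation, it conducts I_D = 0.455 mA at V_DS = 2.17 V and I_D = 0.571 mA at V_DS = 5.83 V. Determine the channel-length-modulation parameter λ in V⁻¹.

λ = 0.0821 V⁻¹

With V_GS fixed, I_D ∝ (1 + λ V_DS) in saturation, so I_D2/I_D1 = (1 + λ V_DS2)/(1 + λ V_DS1).
0.571/0.455 = 1.255 = (1 + 5.83 λ)/(1 + 2.17 λ).
Solving: λ (I_D1 V_DS2 − I_D2 V_DS1) = I_D2 − I_D1, so λ = (0.571 − 0.455) / (0.455 × 5.83 − 0.571 × 2.17) = 0.116 / 1.41 = 0.0821 V⁻¹.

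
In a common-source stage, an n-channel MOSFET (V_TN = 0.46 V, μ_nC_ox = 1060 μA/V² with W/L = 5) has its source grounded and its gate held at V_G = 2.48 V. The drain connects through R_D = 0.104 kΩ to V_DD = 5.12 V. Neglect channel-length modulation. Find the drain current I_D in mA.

V_GS = V_G = 2.48 V, so V_ov = 2.48 − 0.46 = 2.02 V.
k_n = μ_nC_ox · (W/L) = 5.3 mA/V².
Assume saturation: I_D = ½ k_n V_ov² = 0.5 × 5.3 × 2.02² = 10.8 mA, giving V_DS = V_DD − I_D R_D = 5.12 − 10.8 × 0.104 = 4 V.
V_DS = 4 V ≥ V_ov = 2.02 V, confirming saturation.

I_D = 10.8 mA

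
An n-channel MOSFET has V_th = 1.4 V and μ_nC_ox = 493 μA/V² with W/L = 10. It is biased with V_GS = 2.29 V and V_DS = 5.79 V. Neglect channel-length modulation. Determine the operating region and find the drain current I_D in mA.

Saturation; I_D = 1.95 mA

k_n = μ_nC_ox · (W/L) = 4.93 mA/V².
V_ov = V_GS − V_th = 2.29 − 1.4 = 0.89 V.
Since V_DS = 5.79 V ≥ V_ov = 0.89 V, the device is in saturation.
I_D = ½ k_n V_ov² = 0.5 × 4.93 × 0.89² = 1.95 mA.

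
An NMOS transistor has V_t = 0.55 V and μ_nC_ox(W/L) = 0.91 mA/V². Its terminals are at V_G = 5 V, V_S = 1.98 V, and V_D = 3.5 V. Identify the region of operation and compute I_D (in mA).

V_GS = V_G − V_S = 5 − 1.98 = 3.02 V; V_DS = V_D − V_S = 3.5 − 1.98 = 1.52 V.
V_ov = V_GS − V_t = 3.02 − 0.55 = 2.47 V.
Since V_DS = 1.52 V < V_ov = 2.47 V, the device is in the triode region.
I_D = k_n [V_ov · V_DS − ½ V_DS²] = 0.91 × [2.47 × 1.52 − 0.5 × 1.52²] = 2.37 mA.

Triode; I_D = 2.37 mA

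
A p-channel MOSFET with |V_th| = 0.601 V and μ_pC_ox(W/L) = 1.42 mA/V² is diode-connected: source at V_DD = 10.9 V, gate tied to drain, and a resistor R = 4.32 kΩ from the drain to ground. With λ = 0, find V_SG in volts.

V_SG = 2.28 V

With gate tied to drain, V_SG = V_SD ≥ V_SG − |V_th|, so the device is in saturation.
KCL at the drain: ½ k_p (V_SG − |V_th|)² = (V_DD − V_SG)/R.
Let x = V_SG − 0.601. Then 3.07 x² + x − 10.3 = 0, giving x = 1.68 V (positive root), so V_SG = 2.28 V.
I_D = (V_DD − V_SG)/R = (10.9 − 2.28) / 4.32 = 2 mA.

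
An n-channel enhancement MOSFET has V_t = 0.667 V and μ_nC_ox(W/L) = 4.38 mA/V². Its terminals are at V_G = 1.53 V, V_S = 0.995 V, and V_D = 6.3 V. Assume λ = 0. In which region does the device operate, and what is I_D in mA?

Cutoff; I_D = 0 mA

V_GS = V_G − V_S = 1.53 − 0.995 = 0.535 V; V_DS = V_D − V_S = 6.3 − 0.995 = 5.3 V.
V_GS = 0.535 V < V_t = 0.667 V, so the transistor is in cutoff.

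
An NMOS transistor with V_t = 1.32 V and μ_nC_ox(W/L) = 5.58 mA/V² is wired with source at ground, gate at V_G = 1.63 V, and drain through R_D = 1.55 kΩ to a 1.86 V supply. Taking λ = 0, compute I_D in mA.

I_D = 0.268 mA

V_GS = V_G = 1.63 V, so V_ov = 1.63 − 1.32 = 0.31 V.
Assume saturation: I_D = ½ k_n V_ov² = 0.5 × 5.58 × 0.31² = 0.268 mA, giving V_DS = V_DD − I_D R_D = 1.86 − 0.268 × 1.55 = 1.44 V.
V_DS = 1.44 V ≥ V_ov = 0.31 V, confirming saturation.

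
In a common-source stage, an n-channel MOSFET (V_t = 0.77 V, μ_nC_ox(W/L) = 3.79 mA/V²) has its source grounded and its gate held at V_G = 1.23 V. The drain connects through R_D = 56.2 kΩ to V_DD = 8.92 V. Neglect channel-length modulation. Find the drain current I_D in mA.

I_D = 0.157 mA

V_GS = V_G = 1.23 V, so V_ov = 1.23 − 0.77 = 0.46 V.
Assume saturation: I_D = ½ k_n V_ov² = 0.5 × 3.79 × 0.46² = 0.401 mA, giving V_DS = V_DD − I_D R_D = 8.92 − 0.401 × 56.2 = -13.6 V.
But -13.6 V < V_ov = 0.46 V, so the device is actually in triode.
In triode I_D = k_n[V_ov V_DS − ½ V_DS²] and I_D = (V_DD − V_DS)/R_D. Equating: 106 V_DS² − 98.98 V_DS + 8.92 = 0, giving V_DS = 0.101 V (the root below V_ov).
I_D = (8.92 − 0.101) / 56.2 = 0.157 mA.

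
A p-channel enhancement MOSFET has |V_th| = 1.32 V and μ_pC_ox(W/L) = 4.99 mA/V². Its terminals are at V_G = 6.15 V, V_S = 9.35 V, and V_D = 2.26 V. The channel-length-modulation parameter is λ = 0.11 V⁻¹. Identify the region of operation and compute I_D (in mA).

Saturation; I_D = 15.7 mA

V_SG = V_S − V_G = 9.35 − 6.15 = 3.2 V; V_SD = V_S − V_D = 9.35 − 2.26 = 7.09 V.
V_ov = V_SG − |V_th| = 3.2 − 1.32 = 1.88 V.
Since V_SD = 7.09 V ≥ V_ov = 1.88 V, the device is in saturation.
I_D = ½ k_p V_ov² (1 + λ V_SD) = 0.5 × 4.99 × 1.88² × (1 + 0.11 × 7.09) = 15.7 mA.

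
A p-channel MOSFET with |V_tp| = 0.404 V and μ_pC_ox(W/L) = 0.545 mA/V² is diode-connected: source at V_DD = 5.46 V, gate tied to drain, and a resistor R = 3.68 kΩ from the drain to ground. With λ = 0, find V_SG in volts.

V_SG = 2.21 V

With gate tied to drain, V_SG = V_SD ≥ V_SG − |V_tp|, so the device is in saturation.
KCL at the drain: ½ k_p (V_SG − |V_tp|)² = (V_DD − V_SG)/R.
Let x = V_SG − 0.404. Then 1 x² + x − 5.056 = 0, giving x = 1.8 V (positive root), so V_SG = 2.21 V.
I_D = (V_DD − V_SG)/R = (5.46 − 2.21) / 3.68 = 0.884 mA.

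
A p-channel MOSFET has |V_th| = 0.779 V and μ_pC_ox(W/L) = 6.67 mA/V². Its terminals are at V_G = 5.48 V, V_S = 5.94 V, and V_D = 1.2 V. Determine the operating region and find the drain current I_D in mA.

V_SG = V_S − V_G = 5.94 − 5.48 = 0.46 V; V_SD = V_S − V_D = 5.94 − 1.2 = 4.74 V.
V_SG = 0.46 V < |V_th| = 0.779 V, so the transistor is in cutoff.

Cutoff; I_D = 0 mA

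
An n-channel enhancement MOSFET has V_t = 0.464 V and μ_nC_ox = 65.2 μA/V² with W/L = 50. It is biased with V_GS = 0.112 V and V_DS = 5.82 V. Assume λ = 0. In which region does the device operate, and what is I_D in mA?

Cutoff; I_D = 0 mA

V_GS = 0.112 V < V_t = 0.464 V, so the transistor is in cutoff.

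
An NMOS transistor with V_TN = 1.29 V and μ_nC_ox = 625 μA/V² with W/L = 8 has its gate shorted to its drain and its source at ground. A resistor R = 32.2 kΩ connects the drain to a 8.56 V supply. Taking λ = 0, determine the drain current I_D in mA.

With gate tied to drain, V_GS = V_DS ≥ V_GS − V_TN, so the device is in saturation.
k_n = μ_nC_ox · (W/L) = 5 mA/V².
KCL at the drain: ½ k_n (V_GS − V_TN)² = (V_DD − V_GS)/R.
Let x = V_GS − 1.29. Then 80.5 x² + x − 7.27 = 0, giving x = 0.294 V (positive root), so V_GS = 1.58 V.
I_D = (V_DD − V_GS)/R = (8.56 − 1.58) / 32.2 = 0.217 mA.

I_D = 0.217 mA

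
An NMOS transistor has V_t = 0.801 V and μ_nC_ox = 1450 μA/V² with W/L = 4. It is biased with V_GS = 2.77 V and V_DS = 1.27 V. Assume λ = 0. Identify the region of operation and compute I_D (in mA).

k_n = μ_nC_ox · (W/L) = 5.8 mA/V².
V_ov = V_GS − V_t = 2.77 − 0.801 = 1.97 V.
Since V_DS = 1.27 V < V_ov = 1.97 V, the device is in the triode region.
I_D = k_n [V_ov · V_DS − ½ V_DS²] = 5.8 × [1.97 × 1.27 − 0.5 × 1.27²] = 9.83 mA.

Triode; I_D = 9.83 mA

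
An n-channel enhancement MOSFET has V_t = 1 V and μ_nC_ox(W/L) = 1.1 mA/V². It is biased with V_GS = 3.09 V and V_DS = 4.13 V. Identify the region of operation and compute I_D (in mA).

V_ov = V_GS − V_t = 3.09 − 1 = 2.09 V.
Since V_DS = 4.13 V ≥ V_ov = 2.09 V, the device is in saturation.
I_D = ½ k_n V_ov² = 0.5 × 1.1 × 2.09² = 2.4 mA.

Saturation; I_D = 2.40 mA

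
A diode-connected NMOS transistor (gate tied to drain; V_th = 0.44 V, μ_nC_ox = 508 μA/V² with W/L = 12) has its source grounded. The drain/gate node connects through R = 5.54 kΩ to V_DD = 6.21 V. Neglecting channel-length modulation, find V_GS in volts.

With gate tied to drain, V_GS = V_DS ≥ V_GS − V_th, so the device is in saturation.
k_n = μ_nC_ox · (W/L) = 6.096 mA/V².
KCL at the drain: ½ k_n (V_GS − V_th)² = (V_DD − V_GS)/R.
Let x = V_GS − 0.44. Then 16.9 x² + x − 5.77 = 0, giving x = 0.556 V (positive root), so V_GS = 0.996 V.
I_D = (V_DD − V_GS)/R = (6.21 − 0.996) / 5.54 = 0.941 mA.

V_GS = 0.996 V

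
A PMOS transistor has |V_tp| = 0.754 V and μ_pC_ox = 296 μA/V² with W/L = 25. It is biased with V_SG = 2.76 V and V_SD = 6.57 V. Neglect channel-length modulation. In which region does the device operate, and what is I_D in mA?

k_p = μ_pC_ox · (W/L) = 7.4 mA/V².
V_ov = V_SG − |V_tp| = 2.76 − 0.754 = 2.01 V.
Since V_SD = 6.57 V ≥ V_ov = 2.01 V, the device is in saturation.
I_D = ½ k_p V_ov² = 0.5 × 7.4 × 2.01² = 14.9 mA.

Saturation; I_D = 14.9 mA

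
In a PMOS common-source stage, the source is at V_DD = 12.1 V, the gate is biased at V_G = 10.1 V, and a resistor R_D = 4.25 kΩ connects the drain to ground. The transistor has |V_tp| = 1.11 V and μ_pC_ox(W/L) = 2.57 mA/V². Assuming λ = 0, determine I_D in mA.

V_SG = V_DD − V_G = 12.1 − 10.1 = 2 V, so V_ov = 2 − 1.11 = 0.89 V.
Assume saturation: I_D = ½ k_p V_ov² = 0.5 × 2.57 × 0.89² = 1.02 mA, giving V_SD = V_DD − I_D R_D = 12.1 − 1.02 × 4.25 = 7.77 V.
V_SD = 7.77 V ≥ V_ov = 0.89 V, confirming saturation.

I_D = 1.02 mA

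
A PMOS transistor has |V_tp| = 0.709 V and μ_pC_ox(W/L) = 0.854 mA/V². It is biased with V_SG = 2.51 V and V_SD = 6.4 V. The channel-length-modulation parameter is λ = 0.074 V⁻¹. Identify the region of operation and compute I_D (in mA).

V_ov = V_SG − |V_tp| = 2.51 − 0.709 = 1.8 V.
Since V_SD = 6.4 V ≥ V_ov = 1.8 V, the device is in saturation.
I_D = ½ k_p V_ov² (1 + λ V_SD) = 0.5 × 0.854 × 1.8² × (1 + 0.074 × 6.4) = 2.04 mA.

Saturation; I_D = 2.04 mA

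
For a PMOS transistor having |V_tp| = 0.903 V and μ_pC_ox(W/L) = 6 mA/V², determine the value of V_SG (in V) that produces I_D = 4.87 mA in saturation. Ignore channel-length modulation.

In saturation I_D = ½ k_p (V_SG − |V_tp|)², so V_SG − |V_tp| = √(2 I_D / k_p) = √(2 × 4.87 / 6) = 1.27 V.
V_SG = 0.903 + 1.27 = 2.18 V.

V_SG = 2.18 V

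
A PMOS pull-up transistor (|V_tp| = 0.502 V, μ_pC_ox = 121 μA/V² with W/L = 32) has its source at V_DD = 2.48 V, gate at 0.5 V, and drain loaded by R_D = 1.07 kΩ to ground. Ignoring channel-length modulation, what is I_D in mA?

I_D = 1.95 mA

V_SG = V_DD − V_G = 2.48 − 0.5 = 1.98 V, so V_ov = 1.98 − 0.502 = 1.48 V.
k_p = μ_pC_ox · (W/L) = 3.872 mA/V².
Assume saturation: I_D = ½ k_p V_ov² = 0.5 × 3.872 × 1.48² = 4.23 mA, giving V_SD = V_DD − I_D R_D = 2.48 − 4.23 × 1.07 = -2.05 V.
But -2.05 V < V_ov = 1.48 V, so the device is actually in triode.
In triode I_D = k_p[V_ov V_SD − ½ V_SD²] and I_D = (V_DD − V_SD)/R_D. Equating: 2.07 V_SD² − 7.123 V_SD + 2.48 = 0, giving V_SD = 0.393 V (the root below V_ov).
I_D = (2.48 − 0.393) / 1.07 = 1.95 mA.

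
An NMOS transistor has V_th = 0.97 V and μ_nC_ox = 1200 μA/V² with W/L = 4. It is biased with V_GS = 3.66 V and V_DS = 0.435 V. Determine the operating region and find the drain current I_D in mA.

Triode; I_D = 5.16 mA

k_n = μ_nC_ox · (W/L) = 4.8 mA/V².
V_ov = V_GS − V_th = 3.66 − 0.97 = 2.69 V.
Since V_DS = 0.435 V < V_ov = 2.69 V, the device is in the triode region.
I_D = k_n [V_ov · V_DS − ½ V_DS²] = 4.8 × [2.69 × 0.435 − 0.5 × 0.435²] = 5.16 mA.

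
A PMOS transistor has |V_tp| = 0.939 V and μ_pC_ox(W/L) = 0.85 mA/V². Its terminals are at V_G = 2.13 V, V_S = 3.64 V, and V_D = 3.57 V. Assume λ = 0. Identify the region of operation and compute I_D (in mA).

Triode; I_D = 0.0319 mA

V_SG = V_S − V_G = 3.64 − 2.13 = 1.51 V; V_SD = V_S − V_D = 3.64 − 3.57 = 0.07 V.
V_ov = V_SG − |V_tp| = 1.51 − 0.939 = 0.571 V.
Since V_SD = 0.07 V < V_ov = 0.571 V, the device is in the triode region.
I_D = k_p [V_ov · V_SD − ½ V_SD²] = 0.85 × [0.571 × 0.07 − 0.5 × 0.07²] = 0.0319 mA.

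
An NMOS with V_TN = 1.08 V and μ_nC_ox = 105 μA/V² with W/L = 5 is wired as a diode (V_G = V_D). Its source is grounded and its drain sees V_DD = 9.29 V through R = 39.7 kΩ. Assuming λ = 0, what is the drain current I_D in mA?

With gate tied to drain, V_GS = V_DS ≥ V_GS − V_TN, so the device is in saturation.
k_n = μ_nC_ox · (W/L) = 0.525 mA/V².
KCL at the drain: ½ k_n (V_GS − V_TN)² = (V_DD − V_GS)/R.
Let x = V_GS − 1.08. Then 10.4 x² + x − 8.21 = 0, giving x = 0.841 V (positive root), so V_GS = 1.92 V.
I_D = (V_DD − V_GS)/R = (9.29 − 1.92) / 39.7 = 0.186 mA.

I_D = 0.186 mA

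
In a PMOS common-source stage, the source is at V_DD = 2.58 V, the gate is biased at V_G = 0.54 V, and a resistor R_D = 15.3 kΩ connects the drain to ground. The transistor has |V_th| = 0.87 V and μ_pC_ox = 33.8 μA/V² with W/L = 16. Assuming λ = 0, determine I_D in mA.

V_SG = V_DD − V_G = 2.58 − 0.54 = 2.04 V, so V_ov = 2.04 − 0.87 = 1.17 V.
k_p = μ_pC_ox · (W/L) = 0.5408 mA/V².
Assume saturation: I_D = ½ k_p V_ov² = 0.5 × 0.5408 × 1.17² = 0.37 mA, giving V_SD = V_DD − I_D R_D = 2.58 − 0.37 × 15.3 = -3.08 V.
But -3.08 V < V_ov = 1.17 V, so the device is actually in triode.
In triode I_D = k_p[V_ov V_SD − ½ V_SD²] and I_D = (V_DD − V_SD)/R_D. Equating: 4.14 V_SD² − 10.68 V_SD + 2.58 = 0, giving V_SD = 0.27 V (the root below V_ov).
I_D = (2.58 − 0.27) / 15.3 = 0.151 mA.

I_D = 0.151 mA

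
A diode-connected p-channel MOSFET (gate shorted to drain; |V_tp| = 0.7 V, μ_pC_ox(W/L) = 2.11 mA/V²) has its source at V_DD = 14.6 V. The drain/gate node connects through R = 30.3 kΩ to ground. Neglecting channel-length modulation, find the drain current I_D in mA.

With gate tied to drain, V_SG = V_SD ≥ V_SG − |V_tp|, so the device is in saturation.
KCL at the drain: ½ k_p (V_SG − |V_tp|)² = (V_DD − V_SG)/R.
Let x = V_SG − 0.7. Then 32 x² + x − 13.9 = 0, giving x = 0.644 V (positive root), so V_SG = 1.34 V.
I_D = (V_DD − V_SG)/R = (14.6 − 1.34) / 30.3 = 0.437 mA.

I_D = 0.437 mA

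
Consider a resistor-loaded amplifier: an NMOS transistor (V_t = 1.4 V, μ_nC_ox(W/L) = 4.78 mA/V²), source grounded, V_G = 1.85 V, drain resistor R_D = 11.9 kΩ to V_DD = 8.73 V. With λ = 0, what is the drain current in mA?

I_D = 0.484 mA

V_GS = V_G = 1.85 V, so V_ov = 1.85 − 1.4 = 0.45 V.
Assume saturation: I_D = ½ k_n V_ov² = 0.5 × 4.78 × 0.45² = 0.484 mA, giving V_DS = V_DD − I_D R_D = 8.73 − 0.484 × 11.9 = 2.97 V.
V_DS = 2.97 V ≥ V_ov = 0.45 V, confirming saturation.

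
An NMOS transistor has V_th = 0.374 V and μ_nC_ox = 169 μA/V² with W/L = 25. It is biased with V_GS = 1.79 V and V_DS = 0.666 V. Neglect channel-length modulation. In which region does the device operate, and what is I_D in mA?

Triode; I_D = 3.05 mA

k_n = μ_nC_ox · (W/L) = 4.225 mA/V².
V_ov = V_GS − V_th = 1.79 − 0.374 = 1.42 V.
Since V_DS = 0.666 V < V_ov = 1.42 V, the device is in the triode region.
I_D = k_n [V_ov · V_DS − ½ V_DS²] = 4.225 × [1.42 × 0.666 − 0.5 × 0.666²] = 3.05 mA.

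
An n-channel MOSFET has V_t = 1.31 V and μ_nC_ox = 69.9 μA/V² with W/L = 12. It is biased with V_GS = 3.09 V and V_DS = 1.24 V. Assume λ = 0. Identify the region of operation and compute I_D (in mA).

Triode; I_D = 1.21 mA

k_n = μ_nC_ox · (W/L) = 0.8388 mA/V².
V_ov = V_GS − V_t = 3.09 − 1.31 = 1.78 V.
Since V_DS = 1.24 V < V_ov = 1.78 V, the device is in the triode region.
I_D = k_n [V_ov · V_DS − ½ V_DS²] = 0.8388 × [1.78 × 1.24 − 0.5 × 1.24²] = 1.21 mA.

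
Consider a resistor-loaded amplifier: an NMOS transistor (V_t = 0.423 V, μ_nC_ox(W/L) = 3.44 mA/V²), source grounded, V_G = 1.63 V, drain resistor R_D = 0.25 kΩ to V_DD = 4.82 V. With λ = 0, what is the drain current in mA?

V_GS = V_G = 1.63 V, so V_ov = 1.63 − 0.423 = 1.21 V.
Assume saturation: I_D = ½ k_n V_ov² = 0.5 × 3.44 × 1.21² = 2.51 mA, giving V_DS = V_DD − I_D R_D = 4.82 − 2.51 × 0.25 = 4.19 V.
V_DS = 4.19 V ≥ V_ov = 1.21 V, confirming saturation.

I_D = 2.51 mA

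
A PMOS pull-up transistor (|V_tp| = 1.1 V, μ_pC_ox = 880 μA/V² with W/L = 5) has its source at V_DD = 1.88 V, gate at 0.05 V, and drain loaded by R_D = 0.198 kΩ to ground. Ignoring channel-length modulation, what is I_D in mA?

V_SG = V_DD − V_G = 1.88 − 0.05 = 1.83 V, so V_ov = 1.83 − 1.1 = 0.73 V.
k_p = μ_pC_ox · (W/L) = 4.4 mA/V².
Assume saturation: I_D = ½ k_p V_ov² = 0.5 × 4.4 × 0.73² = 1.17 mA, giving V_SD = V_DD − I_D R_D = 1.88 − 1.17 × 0.198 = 1.65 V.
V_SD = 1.65 V ≥ V_ov = 0.73 V, confirming saturation.

I_D = 1.17 mA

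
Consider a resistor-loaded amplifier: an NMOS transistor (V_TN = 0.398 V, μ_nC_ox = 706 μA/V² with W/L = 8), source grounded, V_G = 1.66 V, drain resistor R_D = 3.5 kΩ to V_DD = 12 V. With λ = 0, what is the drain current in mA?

V_GS = V_G = 1.66 V, so V_ov = 1.66 − 0.398 = 1.26 V.
k_n = μ_nC_ox · (W/L) = 5.648 mA/V².
Assume saturation: I_D = ½ k_n V_ov² = 0.5 × 5.648 × 1.26² = 4.5 mA, giving V_DS = V_DD − I_D R_D = 12 − 4.5 × 3.5 = -3.74 V.
But -3.74 V < V_ov = 1.26 V, so the device is actually in triode.
In triode I_D = k_n[V_ov V_DS − ½ V_DS²] and I_D = (V_DD − V_DS)/R_D. Equating: 9.88 V_DS² − 25.95 V_DS + 12 = 0, giving V_DS = 0.599 V (the root below V_ov).
I_D = (12 − 0.599) / 3.5 = 3.26 mA.

I_D = 3.26 mA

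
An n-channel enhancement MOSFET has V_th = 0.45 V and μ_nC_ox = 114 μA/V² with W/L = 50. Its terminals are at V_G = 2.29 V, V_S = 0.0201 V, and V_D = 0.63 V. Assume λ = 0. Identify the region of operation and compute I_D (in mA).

V_GS = V_G − V_S = 2.29 − 0.0201 = 2.27 V; V_DS = V_D − V_S = 0.63 − 0.0201 = 0.61 V.
k_n = μ_nC_ox · (W/L) = 5.7 mA/V².
V_ov = V_GS − V_th = 2.27 − 0.45 = 1.82 V.
Since V_DS = 0.61 V < V_ov = 1.82 V, the device is in the triode region.
I_D = k_n [V_ov · V_DS − ½ V_DS²] = 5.7 × [1.82 × 0.61 − 0.5 × 0.61²] = 5.27 mA.

Triode; I_D = 5.27 mA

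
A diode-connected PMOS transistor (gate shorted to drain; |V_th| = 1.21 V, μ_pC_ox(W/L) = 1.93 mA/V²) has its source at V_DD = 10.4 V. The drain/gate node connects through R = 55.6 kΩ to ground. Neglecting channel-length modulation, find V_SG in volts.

V_SG = 1.61 V

With gate tied to drain, V_SG = V_SD ≥ V_SG − |V_th|, so the device is in saturation.
KCL at the drain: ½ k_p (V_SG − |V_th|)² = (V_DD − V_SG)/R.
Let x = V_SG − 1.21. Then 53.7 x² + x − 9.19 = 0, giving x = 0.405 V (positive root), so V_SG = 1.61 V.
I_D = (V_DD − V_SG)/R = (10.4 − 1.61) / 55.6 = 0.158 mA.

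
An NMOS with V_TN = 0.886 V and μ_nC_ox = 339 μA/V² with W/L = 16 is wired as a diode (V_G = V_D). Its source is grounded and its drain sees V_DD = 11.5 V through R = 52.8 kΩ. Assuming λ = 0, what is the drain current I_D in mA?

I_D = 0.196 mA

With gate tied to drain, V_GS = V_DS ≥ V_GS − V_TN, so the device is in saturation.
k_n = μ_nC_ox · (W/L) = 5.424 mA/V².
KCL at the drain: ½ k_n (V_GS − V_TN)² = (V_DD − V_GS)/R.
Let x = V_GS − 0.886. Then 143 x² + x − 10.61 = 0, giving x = 0.269 V (positive root), so V_GS = 1.15 V.
I_D = (V_DD − V_GS)/R = (11.5 − 1.15) / 52.8 = 0.196 mA.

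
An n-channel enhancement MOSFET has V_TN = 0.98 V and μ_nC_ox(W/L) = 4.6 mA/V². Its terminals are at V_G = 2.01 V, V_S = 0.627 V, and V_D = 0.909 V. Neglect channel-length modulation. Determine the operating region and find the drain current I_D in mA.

V_GS = V_G − V_S = 2.01 − 0.627 = 1.38 V; V_DS = V_D − V_S = 0.909 − 0.627 = 0.282 V.
V_ov = V_GS − V_TN = 1.38 − 0.98 = 0.403 V.
Since V_DS = 0.282 V < V_ov = 0.403 V, the device is in the triode region.
I_D = k_n [V_ov · V_DS − ½ V_DS²] = 4.6 × [0.403 × 0.282 − 0.5 × 0.282²] = 0.34 mA.

Triode; I_D = 0.340 mA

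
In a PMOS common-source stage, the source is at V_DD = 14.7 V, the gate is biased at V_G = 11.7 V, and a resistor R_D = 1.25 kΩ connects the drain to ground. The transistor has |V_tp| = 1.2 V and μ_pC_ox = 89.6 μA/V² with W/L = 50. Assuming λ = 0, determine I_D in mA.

V_SG = V_DD − V_G = 14.7 − 11.7 = 3 V, so V_ov = 3 − 1.2 = 1.8 V.
k_p = μ_pC_ox · (W/L) = 4.48 mA/V².
Assume saturation: I_D = ½ k_p V_ov² = 0.5 × 4.48 × 1.8² = 7.26 mA, giving V_SD = V_DD − I_D R_D = 14.7 − 7.26 × 1.25 = 5.63 V.
V_SD = 5.63 V ≥ V_ov = 1.8 V, confirming saturation.

I_D = 7.26 mA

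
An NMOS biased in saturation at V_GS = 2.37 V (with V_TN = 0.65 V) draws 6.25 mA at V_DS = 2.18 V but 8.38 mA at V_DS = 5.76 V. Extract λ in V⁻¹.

λ = 0.120 V⁻¹

With V_GS fixed, I_D ∝ (1 + λ V_DS) in saturation, so I_D2/I_D1 = (1 + λ V_DS2)/(1 + λ V_DS1).
8.38/6.25 = 1.341 = (1 + 5.76 λ)/(1 + 2.18 λ).
Solving: λ (I_D1 V_DS2 − I_D2 V_DS1) = I_D2 − I_D1, so λ = (8.38 − 6.25) / (6.25 × 5.76 − 8.38 × 2.18) = 2.13 / 17.7 = 0.12 V⁻¹.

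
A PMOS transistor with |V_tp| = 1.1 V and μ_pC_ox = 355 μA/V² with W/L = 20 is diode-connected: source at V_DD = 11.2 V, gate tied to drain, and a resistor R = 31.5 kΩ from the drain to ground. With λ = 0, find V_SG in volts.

V_SG = 1.40 V

With gate tied to drain, V_SG = V_SD ≥ V_SG − |V_tp|, so the device is in saturation.
k_p = μ_pC_ox · (W/L) = 7.1 mA/V².
KCL at the drain: ½ k_p (V_SG − |V_tp|)² = (V_DD − V_SG)/R.
Let x = V_SG − 1.1. Then 112 x² + x − 10.1 = 0, giving x = 0.296 V (positive root), so V_SG = 1.4 V.
I_D = (V_DD − V_SG)/R = (11.2 − 1.4) / 31.5 = 0.311 mA.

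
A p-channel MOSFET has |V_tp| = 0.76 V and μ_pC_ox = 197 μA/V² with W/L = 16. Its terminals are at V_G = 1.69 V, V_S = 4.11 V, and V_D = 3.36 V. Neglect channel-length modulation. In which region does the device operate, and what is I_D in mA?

V_SG = V_S − V_G = 4.11 − 1.69 = 2.42 V; V_SD = V_S − V_D = 4.11 − 3.36 = 0.75 V.
k_p = μ_pC_ox · (W/L) = 3.152 mA/V².
V_ov = V_SG − |V_tp| = 2.42 − 0.76 = 1.66 V.
Since V_SD = 0.75 V < V_ov = 1.66 V, the device is in the triode region.
I_D = k_p [V_ov · V_SD − ½ V_SD²] = 3.152 × [1.66 × 0.75 − 0.5 × 0.75²] = 3.04 mA.

Triode; I_D = 3.04 mA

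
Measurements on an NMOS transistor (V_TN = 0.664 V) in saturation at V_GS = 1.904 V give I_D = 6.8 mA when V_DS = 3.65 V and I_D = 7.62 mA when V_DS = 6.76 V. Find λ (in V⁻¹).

λ = 0.0452 V⁻¹

With V_GS fixed, I_D ∝ (1 + λ V_DS) in saturation, so I_D2/I_D1 = (1 + λ V_DS2)/(1 + λ V_DS1).
7.62/6.8 = 1.121 = (1 + 6.76 λ)/(1 + 3.65 λ).
Solving: λ (I_D1 V_DS2 − I_D2 V_DS1) = I_D2 − I_D1, so λ = (7.62 − 6.8) / (6.8 × 6.76 − 7.62 × 3.65) = 0.82 / 18.2 = 0.0452 V⁻¹.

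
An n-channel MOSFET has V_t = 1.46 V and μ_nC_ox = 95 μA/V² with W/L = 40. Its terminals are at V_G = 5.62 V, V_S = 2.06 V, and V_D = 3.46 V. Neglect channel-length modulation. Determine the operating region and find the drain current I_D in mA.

V_GS = V_G − V_S = 5.62 − 2.06 = 3.56 V; V_DS = V_D − V_S = 3.46 − 2.06 = 1.4 V.
k_n = μ_nC_ox · (W/L) = 3.8 mA/V².
V_ov = V_GS − V_t = 3.56 − 1.46 = 2.1 V.
Since V_DS = 1.4 V < V_ov = 2.1 V, the device is in the triode region.
I_D = k_n [V_ov · V_DS − ½ V_DS²] = 3.8 × [2.1 × 1.4 − 0.5 × 1.4²] = 7.45 mA.

Triode; I_D = 7.45 mA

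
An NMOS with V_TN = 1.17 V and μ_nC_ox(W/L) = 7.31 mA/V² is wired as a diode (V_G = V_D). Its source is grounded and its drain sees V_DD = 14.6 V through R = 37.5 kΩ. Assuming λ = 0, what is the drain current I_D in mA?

I_D = 0.350 mA

With gate tied to drain, V_GS = V_DS ≥ V_GS − V_TN, so the device is in saturation.
KCL at the drain: ½ k_n (V_GS − V_TN)² = (V_DD − V_GS)/R.
Let x = V_GS − 1.17. Then 137 x² + x − 13.43 = 0, giving x = 0.309 V (positive root), so V_GS = 1.48 V.
I_D = (V_DD − V_GS)/R = (14.6 − 1.48) / 37.5 = 0.35 mA.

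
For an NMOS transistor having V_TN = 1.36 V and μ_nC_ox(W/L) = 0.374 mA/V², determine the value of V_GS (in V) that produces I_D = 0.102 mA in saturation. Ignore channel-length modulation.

V_GS = 2.10 V

In saturation I_D = ½ k_n (V_GS − V_TN)², so V_GS − V_TN = √(2 I_D / k_n) = √(2 × 0.102 / 0.374) = 0.739 V.
V_GS = 1.36 + 0.739 = 2.1 V.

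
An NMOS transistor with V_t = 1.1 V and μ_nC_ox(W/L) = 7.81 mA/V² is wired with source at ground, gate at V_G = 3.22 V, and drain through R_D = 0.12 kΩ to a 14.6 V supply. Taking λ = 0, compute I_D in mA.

V_GS = V_G = 3.22 V, so V_ov = 3.22 − 1.1 = 2.12 V.
Assume saturation: I_D = ½ k_n V_ov² = 0.5 × 7.81 × 2.12² = 17.6 mA, giving V_DS = V_DD − I_D R_D = 14.6 − 17.6 × 0.12 = 12.5 V.
V_DS = 12.5 V ≥ V_ov = 2.12 V, confirming saturation.

I_D = 17.6 mA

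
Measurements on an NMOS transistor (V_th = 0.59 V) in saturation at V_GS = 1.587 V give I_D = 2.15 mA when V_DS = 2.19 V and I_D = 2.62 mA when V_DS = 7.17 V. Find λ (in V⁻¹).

With V_GS fixed, I_D ∝ (1 + λ V_DS) in saturation, so I_D2/I_D1 = (1 + λ V_DS2)/(1 + λ V_DS1).
2.62/2.15 = 1.219 = (1 + 7.17 λ)/(1 + 2.19 λ).
Solving: λ (I_D1 V_DS2 − I_D2 V_DS1) = I_D2 − I_D1, so λ = (2.62 − 2.15) / (2.15 × 7.17 − 2.62 × 2.19) = 0.47 / 9.68 = 0.0486 V⁻¹.

λ = 0.0486 V⁻¹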